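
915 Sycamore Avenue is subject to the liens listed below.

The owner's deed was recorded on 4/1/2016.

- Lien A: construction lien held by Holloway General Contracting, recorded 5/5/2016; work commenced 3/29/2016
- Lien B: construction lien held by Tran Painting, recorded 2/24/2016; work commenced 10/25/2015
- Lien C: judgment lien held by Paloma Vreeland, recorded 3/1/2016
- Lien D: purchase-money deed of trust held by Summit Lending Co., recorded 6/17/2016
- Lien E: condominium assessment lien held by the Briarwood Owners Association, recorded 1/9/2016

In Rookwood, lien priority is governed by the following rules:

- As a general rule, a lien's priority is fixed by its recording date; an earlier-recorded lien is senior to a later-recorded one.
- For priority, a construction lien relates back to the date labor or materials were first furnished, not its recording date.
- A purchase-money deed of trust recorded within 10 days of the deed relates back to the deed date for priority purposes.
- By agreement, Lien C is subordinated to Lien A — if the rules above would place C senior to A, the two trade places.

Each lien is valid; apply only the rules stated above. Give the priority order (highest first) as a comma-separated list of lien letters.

First, effective dates: A relates back to 3/29/2016 (work commenced); B is treated as recorded 10/25/2015, the work-commencement date; D missed the 10-day window (77 days after the deed), so its recording date stands.
By effective date: B (10/25/2015), E (1/9/2016), C (3/1/2016), A (3/29/2016), D (6/17/2016).
C would otherwise be senior to A, so under the subordination agreement C and A exchange positions.

B, E, A, C, D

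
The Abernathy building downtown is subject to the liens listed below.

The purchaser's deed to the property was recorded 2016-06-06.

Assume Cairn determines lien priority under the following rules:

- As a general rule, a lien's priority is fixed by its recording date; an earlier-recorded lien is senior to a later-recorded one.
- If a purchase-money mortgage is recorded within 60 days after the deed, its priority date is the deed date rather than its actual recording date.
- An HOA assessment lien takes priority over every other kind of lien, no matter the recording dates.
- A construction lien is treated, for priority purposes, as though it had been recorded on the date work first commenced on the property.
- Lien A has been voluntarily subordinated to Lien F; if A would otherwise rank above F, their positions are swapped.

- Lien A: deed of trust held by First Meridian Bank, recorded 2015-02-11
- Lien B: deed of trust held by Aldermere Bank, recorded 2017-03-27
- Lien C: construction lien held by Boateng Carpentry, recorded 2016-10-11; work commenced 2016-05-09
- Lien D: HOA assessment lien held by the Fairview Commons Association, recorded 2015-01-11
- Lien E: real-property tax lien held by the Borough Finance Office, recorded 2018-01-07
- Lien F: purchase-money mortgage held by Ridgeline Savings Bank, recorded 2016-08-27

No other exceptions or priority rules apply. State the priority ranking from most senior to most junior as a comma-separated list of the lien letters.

Effective dates after the stated exceptions: C is treated as recorded 2016-05-09, the work-commencement date; F missed the 60-day window (82 days after the deed), so its recording date stands.
D is an HOA assessment lien and takes priority over every other lien.
Ordering the rest by effective date: A (2015-02-11), C (2016-05-09), F (2016-08-27), B (2017-03-27), E (2018-01-07).
A would otherwise be senior to F, so under the subordination agreement A and F exchange positions.

D, F, C, A, B, E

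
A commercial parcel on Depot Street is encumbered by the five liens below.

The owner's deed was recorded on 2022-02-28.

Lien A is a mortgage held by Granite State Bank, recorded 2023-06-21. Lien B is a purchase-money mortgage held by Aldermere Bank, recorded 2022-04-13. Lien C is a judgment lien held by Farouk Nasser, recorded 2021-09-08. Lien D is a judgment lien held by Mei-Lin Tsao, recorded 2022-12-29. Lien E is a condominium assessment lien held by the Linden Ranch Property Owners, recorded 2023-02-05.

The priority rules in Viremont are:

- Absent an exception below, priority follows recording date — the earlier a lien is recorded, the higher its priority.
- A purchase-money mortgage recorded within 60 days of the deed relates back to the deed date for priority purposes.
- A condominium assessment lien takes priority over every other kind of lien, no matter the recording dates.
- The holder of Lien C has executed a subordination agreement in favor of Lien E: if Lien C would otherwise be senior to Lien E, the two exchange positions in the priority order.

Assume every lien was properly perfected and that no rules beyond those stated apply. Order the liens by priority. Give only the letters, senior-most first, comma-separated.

First, effective dates: B was recorded within the 60-day window, so its effective date is the deed date 2022-02-28.
E is a condominium assessment lien and takes priority over every other lien.
The other liens, earliest effective date first: C (2021-09-08), B (2022-02-28), D (2022-12-29), A (2023-06-21).
Since C is not senior to E, the subordination leaves the order unchanged.

E, C, B, D, A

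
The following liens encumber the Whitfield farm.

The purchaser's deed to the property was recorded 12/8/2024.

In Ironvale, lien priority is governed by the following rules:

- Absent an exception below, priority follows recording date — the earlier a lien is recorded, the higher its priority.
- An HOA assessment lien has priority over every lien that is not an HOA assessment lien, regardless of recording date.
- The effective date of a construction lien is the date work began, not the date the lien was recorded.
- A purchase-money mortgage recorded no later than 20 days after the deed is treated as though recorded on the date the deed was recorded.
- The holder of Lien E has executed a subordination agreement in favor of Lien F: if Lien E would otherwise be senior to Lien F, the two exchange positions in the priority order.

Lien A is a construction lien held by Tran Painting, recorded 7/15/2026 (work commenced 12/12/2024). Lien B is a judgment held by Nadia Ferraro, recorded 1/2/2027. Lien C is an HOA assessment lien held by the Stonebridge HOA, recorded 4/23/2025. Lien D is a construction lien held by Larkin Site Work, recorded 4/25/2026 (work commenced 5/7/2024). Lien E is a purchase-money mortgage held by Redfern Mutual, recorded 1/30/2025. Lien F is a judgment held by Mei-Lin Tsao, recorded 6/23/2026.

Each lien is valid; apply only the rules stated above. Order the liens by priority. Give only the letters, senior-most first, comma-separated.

C, D, A, F, E, B

Adjusting effective dates: A is treated as recorded 12/12/2024, the work-commencement date; D's effective date is 5/7/2024, when work began; E missed the 20-day window (53 days after the deed), so its recording date stands.
As an HOA assessment lien, C is senior to every other lien.
Ordering the rest by effective date: D (5/7/2024), A (12/12/2024), E (1/30/2025), F (6/23/2026), B (1/2/2027).
The subordination applies — E was senior to F — so E and F swap.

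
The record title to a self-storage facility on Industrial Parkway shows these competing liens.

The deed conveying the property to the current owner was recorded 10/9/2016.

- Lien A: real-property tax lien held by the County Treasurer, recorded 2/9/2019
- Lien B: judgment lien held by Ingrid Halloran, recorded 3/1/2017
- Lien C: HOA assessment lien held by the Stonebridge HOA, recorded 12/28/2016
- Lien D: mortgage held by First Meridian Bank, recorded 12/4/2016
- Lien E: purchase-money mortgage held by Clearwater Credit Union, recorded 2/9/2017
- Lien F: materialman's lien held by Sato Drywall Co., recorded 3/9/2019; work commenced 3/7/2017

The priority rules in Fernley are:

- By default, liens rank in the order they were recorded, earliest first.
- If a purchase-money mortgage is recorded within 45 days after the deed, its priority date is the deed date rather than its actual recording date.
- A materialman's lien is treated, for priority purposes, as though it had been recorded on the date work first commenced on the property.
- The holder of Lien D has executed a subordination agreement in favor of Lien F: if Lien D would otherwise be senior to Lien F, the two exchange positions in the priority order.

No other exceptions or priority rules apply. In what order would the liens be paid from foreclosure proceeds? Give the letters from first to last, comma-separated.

F, C, E, B, D, A

Adjusting effective dates: E missed the 45-day window (123 days after the deed), so its recording date stands; F's effective date is 3/7/2017, when work began.
Sorted by effective date: D (12/4/2016), C (12/28/2016), E (2/9/2017), B (3/1/2017), F (3/7/2017), A (2/9/2019).
Because D would otherwise rank above F, the subordination swaps them.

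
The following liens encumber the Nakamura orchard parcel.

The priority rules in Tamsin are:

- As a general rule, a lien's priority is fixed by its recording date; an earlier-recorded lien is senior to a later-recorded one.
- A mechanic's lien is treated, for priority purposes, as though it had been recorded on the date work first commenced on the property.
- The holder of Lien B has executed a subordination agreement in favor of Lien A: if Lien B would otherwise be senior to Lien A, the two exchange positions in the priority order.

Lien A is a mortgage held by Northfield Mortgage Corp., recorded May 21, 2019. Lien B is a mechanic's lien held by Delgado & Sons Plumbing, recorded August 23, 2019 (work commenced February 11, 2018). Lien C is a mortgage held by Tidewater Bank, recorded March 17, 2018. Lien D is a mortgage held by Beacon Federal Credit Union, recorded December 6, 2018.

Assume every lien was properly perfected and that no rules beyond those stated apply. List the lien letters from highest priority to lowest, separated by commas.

First, effective dates: B relates back to February 11, 2018 (work commenced).
By effective date, earliest first: B (February 11, 2018), C (March 17, 2018), D (December 6, 2018), A (May 21, 2019).
The subordination applies — B was senior to A — so B and A swap.

A, C, D, B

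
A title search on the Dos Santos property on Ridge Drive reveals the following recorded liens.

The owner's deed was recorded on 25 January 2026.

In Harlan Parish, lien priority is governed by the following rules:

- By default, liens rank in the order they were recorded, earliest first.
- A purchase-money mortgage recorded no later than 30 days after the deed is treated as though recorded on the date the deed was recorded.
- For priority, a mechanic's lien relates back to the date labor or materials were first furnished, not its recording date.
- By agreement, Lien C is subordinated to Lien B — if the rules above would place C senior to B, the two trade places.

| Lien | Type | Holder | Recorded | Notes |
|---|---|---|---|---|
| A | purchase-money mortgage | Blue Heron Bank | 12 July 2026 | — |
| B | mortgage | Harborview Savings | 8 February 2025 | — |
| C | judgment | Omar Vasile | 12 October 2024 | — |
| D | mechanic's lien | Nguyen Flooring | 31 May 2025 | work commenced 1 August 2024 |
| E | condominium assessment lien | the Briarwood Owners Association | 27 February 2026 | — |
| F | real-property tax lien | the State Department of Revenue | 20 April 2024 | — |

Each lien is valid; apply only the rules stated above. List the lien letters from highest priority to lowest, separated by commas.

First, effective dates: A was recorded 168 days after the deed, outside the 30-day window, so it keeps its recording date; D's effective date is 1 August 2024, when work began.
Ordering by effective date: F (20 April 2024), D (1 August 2024), C (12 October 2024), B (8 February 2025), E (27 February 2026), A (12 July 2026).
C would otherwise be senior to B, so under the subordination agreement C and B exchange positions.

F, D, B, C, E, A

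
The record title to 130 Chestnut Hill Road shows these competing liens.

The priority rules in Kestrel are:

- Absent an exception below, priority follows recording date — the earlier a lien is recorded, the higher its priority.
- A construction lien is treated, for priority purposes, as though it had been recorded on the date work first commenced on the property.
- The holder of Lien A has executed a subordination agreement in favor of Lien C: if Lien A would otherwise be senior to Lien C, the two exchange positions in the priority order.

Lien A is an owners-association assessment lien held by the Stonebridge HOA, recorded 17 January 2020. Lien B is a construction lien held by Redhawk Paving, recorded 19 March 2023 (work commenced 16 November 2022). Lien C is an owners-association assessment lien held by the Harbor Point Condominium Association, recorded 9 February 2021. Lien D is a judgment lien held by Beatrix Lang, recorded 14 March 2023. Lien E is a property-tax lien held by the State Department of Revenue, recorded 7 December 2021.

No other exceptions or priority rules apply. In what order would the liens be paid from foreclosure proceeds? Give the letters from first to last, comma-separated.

Effective dates: B's effective date is 16 November 2022, when work began.
Sorted by effective date: A (17 January 2020), C (9 February 2021), E (7 December 2021), B (16 November 2022), D (14 March 2023).
Because A would otherwise rank above C, the subordination swaps them.

C, A, E, B, D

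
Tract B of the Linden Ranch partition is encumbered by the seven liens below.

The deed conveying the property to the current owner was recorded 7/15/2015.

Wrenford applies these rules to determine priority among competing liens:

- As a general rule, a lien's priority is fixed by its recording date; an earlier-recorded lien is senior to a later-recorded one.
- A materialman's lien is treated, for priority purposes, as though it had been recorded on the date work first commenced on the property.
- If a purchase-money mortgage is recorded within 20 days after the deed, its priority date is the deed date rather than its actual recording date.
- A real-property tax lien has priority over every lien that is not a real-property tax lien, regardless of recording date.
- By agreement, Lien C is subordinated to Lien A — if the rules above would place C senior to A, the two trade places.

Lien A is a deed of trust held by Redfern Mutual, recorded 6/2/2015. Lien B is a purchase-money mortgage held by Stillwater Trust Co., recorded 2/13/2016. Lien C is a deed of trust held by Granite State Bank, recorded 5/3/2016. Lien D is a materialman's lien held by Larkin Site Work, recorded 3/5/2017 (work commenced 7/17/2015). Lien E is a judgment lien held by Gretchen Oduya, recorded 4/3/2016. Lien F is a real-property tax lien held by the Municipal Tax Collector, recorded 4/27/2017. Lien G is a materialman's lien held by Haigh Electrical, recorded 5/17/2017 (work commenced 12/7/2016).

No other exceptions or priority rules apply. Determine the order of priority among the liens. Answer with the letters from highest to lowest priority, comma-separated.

First, effective dates: B missed the 20-day window (213 days after the deed), so its recording date stands; D relates back to 7/17/2015 (work commenced); G relates back to 12/7/2016 (work commenced).
As a real-property tax lien, F is senior to every other lien.
The other liens, earliest effective date first: A (6/2/2015), D (7/17/2015), B (2/13/2016), E (4/3/2016), C (5/3/2016), G (12/7/2016).
C already ranks below A; the subordination has no effect.

F, A, D, B, E, C, G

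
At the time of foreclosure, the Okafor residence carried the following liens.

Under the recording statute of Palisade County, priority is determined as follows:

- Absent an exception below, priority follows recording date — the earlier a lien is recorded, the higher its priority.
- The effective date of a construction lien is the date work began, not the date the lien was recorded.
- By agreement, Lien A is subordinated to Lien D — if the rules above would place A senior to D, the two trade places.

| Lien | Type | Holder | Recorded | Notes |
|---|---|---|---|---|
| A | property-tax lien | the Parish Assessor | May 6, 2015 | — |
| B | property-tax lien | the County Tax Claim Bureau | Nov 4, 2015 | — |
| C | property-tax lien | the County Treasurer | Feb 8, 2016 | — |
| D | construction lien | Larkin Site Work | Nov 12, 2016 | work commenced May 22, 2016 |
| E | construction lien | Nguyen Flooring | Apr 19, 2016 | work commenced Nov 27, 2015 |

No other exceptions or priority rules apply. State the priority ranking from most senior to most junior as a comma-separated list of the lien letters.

D, B, E, C, A

First, effective dates: D's effective date is May 22, 2016, when work began; E is treated as recorded Nov 27, 2015, the work-commencement date.
By effective date: A (May 6, 2015), B (Nov 4, 2015), E (Nov 27, 2015), C (Feb 8, 2016), D (May 22, 2016).
Because A would otherwise rank above D, the subordination swaps them.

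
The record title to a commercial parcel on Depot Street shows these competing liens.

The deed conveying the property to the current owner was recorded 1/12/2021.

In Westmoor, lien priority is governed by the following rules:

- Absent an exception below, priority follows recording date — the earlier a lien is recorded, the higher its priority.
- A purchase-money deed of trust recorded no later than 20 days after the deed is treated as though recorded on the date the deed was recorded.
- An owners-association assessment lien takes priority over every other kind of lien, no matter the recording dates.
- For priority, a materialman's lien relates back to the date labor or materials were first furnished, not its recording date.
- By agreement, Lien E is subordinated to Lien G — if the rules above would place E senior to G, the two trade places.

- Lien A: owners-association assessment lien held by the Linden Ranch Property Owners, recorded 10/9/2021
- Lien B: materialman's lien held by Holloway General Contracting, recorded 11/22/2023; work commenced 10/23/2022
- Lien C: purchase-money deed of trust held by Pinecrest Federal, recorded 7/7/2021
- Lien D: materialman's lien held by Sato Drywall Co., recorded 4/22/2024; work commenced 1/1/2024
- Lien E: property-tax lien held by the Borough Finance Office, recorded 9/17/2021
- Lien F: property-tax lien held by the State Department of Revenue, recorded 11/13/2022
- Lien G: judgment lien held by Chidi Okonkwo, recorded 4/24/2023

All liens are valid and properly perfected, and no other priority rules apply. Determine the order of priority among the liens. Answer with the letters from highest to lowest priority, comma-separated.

Effective dates after the stated exceptions: B relates back to 10/23/2022 (work commenced); C missed the 20-day window (176 days after the deed), so its recording date stands; D is treated as recorded 1/1/2024, the work-commencement date.
A, as an owners-association assessment lien, has superpriority and ranks first.
The other liens, earliest effective date first: C (7/7/2021), E (9/17/2021), B (10/23/2022), F (11/13/2022), G (4/24/2023), D (1/1/2024).
E is senior to G before the subordination, so the two trade places.

A, C, G, B, F, E, D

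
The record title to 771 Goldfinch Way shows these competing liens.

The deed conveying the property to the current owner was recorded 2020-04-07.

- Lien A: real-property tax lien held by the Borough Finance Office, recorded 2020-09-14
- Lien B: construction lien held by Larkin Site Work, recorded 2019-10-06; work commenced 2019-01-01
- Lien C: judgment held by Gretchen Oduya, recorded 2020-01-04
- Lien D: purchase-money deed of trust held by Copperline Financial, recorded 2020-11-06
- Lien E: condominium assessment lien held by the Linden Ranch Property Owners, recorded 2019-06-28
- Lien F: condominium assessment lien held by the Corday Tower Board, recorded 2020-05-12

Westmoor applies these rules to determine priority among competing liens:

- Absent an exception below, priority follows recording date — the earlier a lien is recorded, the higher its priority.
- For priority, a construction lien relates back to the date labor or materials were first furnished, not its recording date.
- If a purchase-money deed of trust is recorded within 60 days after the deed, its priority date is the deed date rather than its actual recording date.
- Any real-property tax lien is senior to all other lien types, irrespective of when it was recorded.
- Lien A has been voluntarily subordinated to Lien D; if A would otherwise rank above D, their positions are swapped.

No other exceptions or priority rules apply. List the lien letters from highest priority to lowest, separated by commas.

D, B, E, C, F, A

Adjusting effective dates: B relates back to 2019-01-01 (work commenced); D was recorded 213 days after the deed, outside the 60-day window, so it keeps its recording date.
A is a real-property tax lien, so it outranks all other liens regardless of date.
Ordering the rest by effective date: B (2019-01-01), E (2019-06-28), C (2020-01-04), F (2020-05-12), D (2020-11-06).
The subordination applies — A was senior to D — so A and D swap.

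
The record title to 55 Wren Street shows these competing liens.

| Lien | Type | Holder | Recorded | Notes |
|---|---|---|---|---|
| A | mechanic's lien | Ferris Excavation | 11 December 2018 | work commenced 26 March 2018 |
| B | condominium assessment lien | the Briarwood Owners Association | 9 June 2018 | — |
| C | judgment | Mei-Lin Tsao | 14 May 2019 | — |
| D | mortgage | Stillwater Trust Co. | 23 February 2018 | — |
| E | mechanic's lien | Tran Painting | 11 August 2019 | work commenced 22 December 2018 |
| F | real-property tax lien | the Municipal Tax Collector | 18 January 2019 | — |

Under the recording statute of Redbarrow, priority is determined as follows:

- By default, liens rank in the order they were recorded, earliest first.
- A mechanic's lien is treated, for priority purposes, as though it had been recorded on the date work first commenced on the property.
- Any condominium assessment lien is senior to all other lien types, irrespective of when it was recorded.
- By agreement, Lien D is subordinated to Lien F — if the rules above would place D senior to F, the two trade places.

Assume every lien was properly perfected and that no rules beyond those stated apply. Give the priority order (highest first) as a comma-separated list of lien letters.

B, F, A, E, D, C

First, effective dates: A is treated as recorded 26 March 2018, the work-commencement date; E relates back to 22 December 2018 (work commenced).
B, as a condominium assessment lien, has superpriority and ranks first.
Ordering the rest by effective date: D (23 February 2018), A (26 March 2018), E (22 December 2018), F (18 January 2019), C (14 May 2019).
The subordination applies — D was senior to F — so D and F swap.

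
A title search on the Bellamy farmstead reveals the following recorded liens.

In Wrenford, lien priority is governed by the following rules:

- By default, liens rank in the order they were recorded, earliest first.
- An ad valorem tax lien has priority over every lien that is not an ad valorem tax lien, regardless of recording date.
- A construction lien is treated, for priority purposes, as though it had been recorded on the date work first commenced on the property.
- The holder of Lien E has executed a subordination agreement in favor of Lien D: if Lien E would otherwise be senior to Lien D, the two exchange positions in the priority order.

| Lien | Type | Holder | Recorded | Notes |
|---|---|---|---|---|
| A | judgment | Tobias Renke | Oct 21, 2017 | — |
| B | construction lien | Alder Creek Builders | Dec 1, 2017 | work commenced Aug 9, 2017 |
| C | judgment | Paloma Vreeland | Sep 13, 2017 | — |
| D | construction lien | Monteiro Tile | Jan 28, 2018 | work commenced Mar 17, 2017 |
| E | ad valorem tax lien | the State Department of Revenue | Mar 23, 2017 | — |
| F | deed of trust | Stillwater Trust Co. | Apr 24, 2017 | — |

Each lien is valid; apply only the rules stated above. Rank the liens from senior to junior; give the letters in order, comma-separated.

First, effective dates: B's effective date is Aug 9, 2017, when work began; D's effective date is Mar 17, 2017, when work began.
As an ad valorem tax lien, E is senior to every other lien.
Among the remaining liens, by effective date: D (Mar 17, 2017), F (Apr 24, 2017), B (Aug 9, 2017), C (Sep 13, 2017), A (Oct 21, 2017).
The subordination applies — E was senior to D — so E and D swap.

D, E, F, B, C, A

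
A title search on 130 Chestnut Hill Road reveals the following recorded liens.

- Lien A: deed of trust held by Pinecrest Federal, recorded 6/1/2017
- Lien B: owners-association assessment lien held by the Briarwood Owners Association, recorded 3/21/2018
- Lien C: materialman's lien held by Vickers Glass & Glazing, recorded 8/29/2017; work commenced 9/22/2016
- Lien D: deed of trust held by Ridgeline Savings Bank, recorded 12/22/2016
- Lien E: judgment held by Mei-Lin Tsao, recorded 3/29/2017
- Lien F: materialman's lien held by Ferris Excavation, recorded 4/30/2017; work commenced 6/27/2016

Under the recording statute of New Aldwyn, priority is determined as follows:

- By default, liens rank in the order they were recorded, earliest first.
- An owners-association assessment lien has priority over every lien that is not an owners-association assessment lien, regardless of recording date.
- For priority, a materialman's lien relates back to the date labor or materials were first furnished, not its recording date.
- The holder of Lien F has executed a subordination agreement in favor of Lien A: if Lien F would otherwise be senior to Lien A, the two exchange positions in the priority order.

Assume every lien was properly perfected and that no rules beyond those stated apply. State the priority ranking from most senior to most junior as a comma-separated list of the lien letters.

Effective dates after the stated exceptions: C is treated as recorded 9/22/2016, the work-commencement date; F is treated as recorded 6/27/2016, the work-commencement date.
B, as an owners-association assessment lien, has superpriority and ranks first.
Remaining liens by effective date: F (6/27/2016), C (9/22/2016), D (12/22/2016), E (3/29/2017), A (6/1/2017).
F would otherwise be senior to A, so under the subordination agreement F and A exchange positions.

B, A, C, D, E, F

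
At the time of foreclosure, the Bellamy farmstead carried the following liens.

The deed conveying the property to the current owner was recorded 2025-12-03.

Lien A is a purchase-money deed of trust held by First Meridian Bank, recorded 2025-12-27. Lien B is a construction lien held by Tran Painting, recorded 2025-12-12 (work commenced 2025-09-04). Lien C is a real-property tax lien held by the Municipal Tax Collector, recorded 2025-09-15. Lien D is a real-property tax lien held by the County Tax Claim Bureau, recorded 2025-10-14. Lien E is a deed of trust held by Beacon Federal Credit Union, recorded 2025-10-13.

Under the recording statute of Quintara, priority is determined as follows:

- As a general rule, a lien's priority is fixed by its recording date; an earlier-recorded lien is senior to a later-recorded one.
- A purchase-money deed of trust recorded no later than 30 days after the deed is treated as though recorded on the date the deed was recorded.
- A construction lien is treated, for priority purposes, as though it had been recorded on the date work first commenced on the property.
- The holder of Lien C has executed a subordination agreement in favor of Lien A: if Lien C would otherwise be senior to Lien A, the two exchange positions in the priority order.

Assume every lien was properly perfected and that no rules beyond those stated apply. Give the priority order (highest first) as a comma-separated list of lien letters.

Effective dates after the stated exceptions: A was recorded within the 30-day window, so its effective date is the deed date 2025-12-03; B is treated as recorded 2025-09-04, the work-commencement date.
Ordering by effective date: B (2025-09-04), C (2025-09-15), E (2025-10-13), D (2025-10-14), A (2025-12-03).
C is senior to A before the subordination, so the two trade places.

B, A, E, D, C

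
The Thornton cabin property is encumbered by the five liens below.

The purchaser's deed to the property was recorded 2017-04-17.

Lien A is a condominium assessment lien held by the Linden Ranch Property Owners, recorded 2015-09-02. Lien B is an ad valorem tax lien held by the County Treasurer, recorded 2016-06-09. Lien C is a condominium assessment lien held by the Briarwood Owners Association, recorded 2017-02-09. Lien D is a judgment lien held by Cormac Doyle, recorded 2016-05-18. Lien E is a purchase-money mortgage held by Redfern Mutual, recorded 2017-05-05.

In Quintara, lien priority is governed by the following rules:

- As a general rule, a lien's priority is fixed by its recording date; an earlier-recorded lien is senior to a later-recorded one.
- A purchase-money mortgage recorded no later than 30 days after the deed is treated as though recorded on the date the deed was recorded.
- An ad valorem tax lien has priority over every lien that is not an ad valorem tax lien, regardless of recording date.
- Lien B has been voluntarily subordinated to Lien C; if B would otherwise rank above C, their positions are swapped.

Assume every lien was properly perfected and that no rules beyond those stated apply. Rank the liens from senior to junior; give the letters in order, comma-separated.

Adjusting effective dates: E's effective date is the deed date, 2017-04-17.
B is an ad valorem tax lien, so it outranks all other liens regardless of date.
Among the remaining liens, by effective date: A (2015-09-02), D (2016-05-18), C (2017-02-09), E (2017-04-17).
Because B would otherwise rank above C, the subordination swaps them.

C, A, D, B, E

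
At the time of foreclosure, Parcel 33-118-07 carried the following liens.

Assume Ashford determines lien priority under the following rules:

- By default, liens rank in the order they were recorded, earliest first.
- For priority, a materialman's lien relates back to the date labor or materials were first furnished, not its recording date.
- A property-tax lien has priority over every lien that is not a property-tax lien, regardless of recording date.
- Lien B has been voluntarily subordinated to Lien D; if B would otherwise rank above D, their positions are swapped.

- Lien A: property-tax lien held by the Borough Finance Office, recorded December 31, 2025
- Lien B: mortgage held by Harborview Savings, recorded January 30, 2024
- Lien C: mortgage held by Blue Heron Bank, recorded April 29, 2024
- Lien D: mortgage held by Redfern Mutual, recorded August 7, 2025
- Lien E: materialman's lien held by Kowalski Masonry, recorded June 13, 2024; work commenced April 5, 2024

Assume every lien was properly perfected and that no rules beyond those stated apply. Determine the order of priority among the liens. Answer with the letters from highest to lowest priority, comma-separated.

A, D, E, C, B

First, effective dates: E is treated as recorded April 5, 2024, the work-commencement date.
A, as a property-tax lien, has superpriority and ranks first.
Among the remaining liens, by effective date: B (January 30, 2024), E (April 5, 2024), C (April 29, 2024), D (August 7, 2025).
The subordination applies — B was senior to D — so B and D swap.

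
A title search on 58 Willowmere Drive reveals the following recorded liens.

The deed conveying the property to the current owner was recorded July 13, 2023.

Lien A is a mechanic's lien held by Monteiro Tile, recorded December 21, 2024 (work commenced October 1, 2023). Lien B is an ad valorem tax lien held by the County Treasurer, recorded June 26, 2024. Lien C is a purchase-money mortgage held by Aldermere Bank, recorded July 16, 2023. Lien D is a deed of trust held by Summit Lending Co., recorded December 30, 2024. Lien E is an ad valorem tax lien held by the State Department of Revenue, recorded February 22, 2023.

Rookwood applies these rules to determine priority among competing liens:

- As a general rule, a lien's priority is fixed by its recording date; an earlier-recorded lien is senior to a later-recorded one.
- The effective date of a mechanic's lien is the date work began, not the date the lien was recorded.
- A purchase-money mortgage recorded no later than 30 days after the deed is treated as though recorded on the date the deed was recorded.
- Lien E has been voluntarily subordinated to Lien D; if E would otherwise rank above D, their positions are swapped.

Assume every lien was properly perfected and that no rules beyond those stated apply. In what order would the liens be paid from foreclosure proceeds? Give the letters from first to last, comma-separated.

D, C, A, B, E

Effective dates: A is treated as recorded October 1, 2023, the work-commencement date; C's effective date is the deed date, July 13, 2023.
By effective date, earliest first: E (February 22, 2023), C (July 13, 2023), A (October 1, 2023), B (June 26, 2024), D (December 30, 2024).
E would otherwise be senior to D, so under the subordination agreement E and D exchange positions.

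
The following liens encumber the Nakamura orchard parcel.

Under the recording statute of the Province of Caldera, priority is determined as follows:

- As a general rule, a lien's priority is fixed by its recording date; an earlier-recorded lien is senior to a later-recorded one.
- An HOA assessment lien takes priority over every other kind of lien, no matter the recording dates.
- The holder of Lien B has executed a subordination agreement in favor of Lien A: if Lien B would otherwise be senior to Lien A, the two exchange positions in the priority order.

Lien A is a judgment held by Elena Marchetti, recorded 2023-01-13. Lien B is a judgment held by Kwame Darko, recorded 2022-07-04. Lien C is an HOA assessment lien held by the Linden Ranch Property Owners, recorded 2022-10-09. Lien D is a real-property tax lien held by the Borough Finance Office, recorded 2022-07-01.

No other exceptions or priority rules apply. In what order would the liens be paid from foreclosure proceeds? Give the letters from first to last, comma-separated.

C is an HOA assessment lien and takes priority over every other lien.
Remaining liens by effective date: D (2022-07-01), B (2022-07-04), A (2023-01-13).
B would otherwise be senior to A, so under the subordination agreement B and A exchange positions.

C, D, A, B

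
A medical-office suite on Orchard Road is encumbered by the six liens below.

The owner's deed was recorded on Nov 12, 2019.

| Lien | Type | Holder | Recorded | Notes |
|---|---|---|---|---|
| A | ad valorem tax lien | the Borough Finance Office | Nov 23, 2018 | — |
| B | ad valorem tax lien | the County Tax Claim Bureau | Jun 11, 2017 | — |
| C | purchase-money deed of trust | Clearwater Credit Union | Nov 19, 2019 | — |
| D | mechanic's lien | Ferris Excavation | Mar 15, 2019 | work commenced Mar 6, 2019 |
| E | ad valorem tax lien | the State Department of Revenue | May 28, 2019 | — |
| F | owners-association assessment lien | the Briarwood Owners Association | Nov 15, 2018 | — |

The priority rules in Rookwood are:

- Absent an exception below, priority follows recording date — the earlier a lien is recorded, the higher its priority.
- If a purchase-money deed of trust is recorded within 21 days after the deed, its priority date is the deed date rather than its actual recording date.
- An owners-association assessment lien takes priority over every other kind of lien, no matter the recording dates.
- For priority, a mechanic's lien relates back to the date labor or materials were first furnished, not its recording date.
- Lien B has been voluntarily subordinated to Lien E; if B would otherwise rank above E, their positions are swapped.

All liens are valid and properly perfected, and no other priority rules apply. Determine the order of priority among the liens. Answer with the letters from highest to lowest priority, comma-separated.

F, E, A, D, B, C

First, effective dates: C was recorded within the 21-day window, so its effective date is the deed date Nov 12, 2019; D's effective date is Mar 6, 2019, when work began.
F, as an owners-association assessment lien, has superpriority and ranks first.
Among the remaining liens, by effective date: B (Jun 11, 2017), A (Nov 23, 2018), D (Mar 6, 2019), E (May 28, 2019), C (Nov 12, 2019).
B would otherwise be senior to E, so under the subordination agreement B and E exchange positions.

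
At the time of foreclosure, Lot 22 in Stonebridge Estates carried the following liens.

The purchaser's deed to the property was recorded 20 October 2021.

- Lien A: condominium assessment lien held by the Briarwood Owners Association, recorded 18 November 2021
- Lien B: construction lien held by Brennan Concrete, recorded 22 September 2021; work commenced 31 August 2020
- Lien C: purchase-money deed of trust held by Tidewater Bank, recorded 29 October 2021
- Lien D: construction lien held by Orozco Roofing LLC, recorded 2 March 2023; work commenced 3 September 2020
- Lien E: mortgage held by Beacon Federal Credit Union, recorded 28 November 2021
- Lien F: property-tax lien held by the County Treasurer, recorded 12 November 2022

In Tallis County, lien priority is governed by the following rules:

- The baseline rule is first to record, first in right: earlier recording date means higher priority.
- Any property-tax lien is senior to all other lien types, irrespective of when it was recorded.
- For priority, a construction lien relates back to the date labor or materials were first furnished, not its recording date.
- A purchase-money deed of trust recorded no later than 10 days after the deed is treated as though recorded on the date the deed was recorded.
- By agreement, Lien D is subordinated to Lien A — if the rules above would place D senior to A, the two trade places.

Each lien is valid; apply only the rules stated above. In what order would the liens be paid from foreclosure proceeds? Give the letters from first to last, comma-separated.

First, effective dates: B relates back to 31 August 2020 (work commenced); C was recorded within the 10-day window, so its effective date is the deed date 20 October 2021; D's effective date is 3 September 2020, when work began.
F, as a property-tax lien, has superpriority and ranks first.
Remaining liens by effective date: B (31 August 2020), D (3 September 2020), C (20 October 2021), A (18 November 2021), E (28 November 2021).
D would otherwise be senior to A, so under the subordination agreement D and A exchange positions.

F, B, A, C, D, E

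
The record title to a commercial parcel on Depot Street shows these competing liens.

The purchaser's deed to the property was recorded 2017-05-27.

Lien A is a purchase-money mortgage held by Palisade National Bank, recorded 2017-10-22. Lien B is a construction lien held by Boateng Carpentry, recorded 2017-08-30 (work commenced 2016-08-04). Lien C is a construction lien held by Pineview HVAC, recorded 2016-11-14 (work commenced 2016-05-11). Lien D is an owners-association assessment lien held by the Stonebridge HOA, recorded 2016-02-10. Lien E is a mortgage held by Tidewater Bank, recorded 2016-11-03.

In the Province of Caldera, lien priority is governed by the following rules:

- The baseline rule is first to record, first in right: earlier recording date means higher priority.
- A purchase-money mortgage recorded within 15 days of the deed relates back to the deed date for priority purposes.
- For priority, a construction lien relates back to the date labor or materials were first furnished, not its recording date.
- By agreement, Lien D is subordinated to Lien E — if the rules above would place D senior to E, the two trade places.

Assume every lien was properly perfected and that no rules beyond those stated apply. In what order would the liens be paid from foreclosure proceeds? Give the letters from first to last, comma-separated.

E, C, B, D, A

Effective dates: A was recorded 148 days after the deed, outside the 15-day window, so it keeps its recording date; B's effective date is 2016-08-04, when work began; C's effective date is 2016-05-11, when work began.
By effective date, earliest first: D (2016-02-10), C (2016-05-11), B (2016-08-04), E (2016-11-03), A (2017-10-22).
D is senior to E before the subordination, so the two trade places.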